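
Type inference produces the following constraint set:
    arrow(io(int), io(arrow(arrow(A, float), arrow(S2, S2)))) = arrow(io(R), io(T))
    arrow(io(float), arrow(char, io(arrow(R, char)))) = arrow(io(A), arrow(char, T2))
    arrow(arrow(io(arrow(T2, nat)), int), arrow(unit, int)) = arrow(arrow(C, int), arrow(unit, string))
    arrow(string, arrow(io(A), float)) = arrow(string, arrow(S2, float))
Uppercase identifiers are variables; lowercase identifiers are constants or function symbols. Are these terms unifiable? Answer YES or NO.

NO

Decompose arrow/2: io(int) = io(R),  io(arrow(arrow(A, float), arrow(S2, S2))) = io(T).
Decompose io/1: int = R.
Bind R := int; substituting into the one remaining equation that mentions R gives: arrow(io(float), arrow(char, io(arrow(int, char)))) = arrow(io(A), arrow(char, T2)).
Decompose io/1: arrow(arrow(A, float), arrow(S2, S2)) = T.
Bind T := arrow(arrow(A, float), arrow(S2, S2)); no other remaining equation mentions T.
Decompose arrow/2: io(float) = io(A),  arrow(char, io(arrow(int, char))) = arrow(char, T2).
Decompose io/1: float = A.
Bind A := float; substituting into the one remaining equation that mentions A gives: arrow(string, arrow(io(float), float)) = arrow(string, arrow(S2, float)). Substituting into the earlier binding gives T := arrow(arrow(float, float), arrow(S2, S2)).
Decompose arrow/2: char = char,  io(arrow(int, char)) = T2.
Delete trivial equation char = char.
Bind T2 := io(arrow(int, char)); substituting into the one remaining equation that mentions T2 gives: arrow(arrow(io(arrow(io(arrow(int, char)), nat)), int), arrow(unit, int)) = arrow(arrow(C, int), arrow(unit, string)).
Decompose arrow/2: arrow(io(arrow(io(arrow(int, char)), nat)), int) = arrow(C, int),  arrow(unit, int) = arrow(unit, string).
Decompose arrow/2: io(arrow(io(arrow(int, char)), nat)) = C,  int = int.
Bind C := io(arrow(io(arrow(int, char)), nat)); no other remaining equation mentions C.
Delete trivial equation int = int.
Decompose arrow/2: unit = unit,  int = string.
Delete trivial equation unit = unit.
Clash: constants int and string differ; no unifier exists.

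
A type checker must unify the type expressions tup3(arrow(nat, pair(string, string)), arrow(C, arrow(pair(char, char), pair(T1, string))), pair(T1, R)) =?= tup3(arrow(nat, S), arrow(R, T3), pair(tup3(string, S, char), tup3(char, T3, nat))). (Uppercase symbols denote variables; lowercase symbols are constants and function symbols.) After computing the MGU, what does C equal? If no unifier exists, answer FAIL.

Decompose tup3/3: arrow(nat, pair(string, string)) =?= arrow(nat, S),  arrow(C, arrow(pair(char, char), pair(T1, string))) =?= arrow(R, T3),  pair(T1, R) =?= pair(tup3(string, S, char), tup3(char, T3, nat)).
Decompose arrow/2: nat =?= nat,  pair(string, string) =?= S.
Delete trivial equation nat =?= nat.
Bind S := pair(string, string); substituting into the one remaining equation that mentions S gives: pair(T1, R) =?= pair(tup3(string, pair(string, string), char), tup3(char, T3, nat)).
Decompose arrow/2: C =?= R,  arrow(pair(char, char), pair(T1, string)) =?= T3.
Bind C := R; no other remaining equation mentions C.
Bind T3 := arrow(pair(char, char), pair(T1, string)); substituting into the remaining equation gives: pair(T1, R) =?= pair(tup3(string, pair(string, string), char), tup3(char, arrow(pair(char, char), pair(T1, string)), nat)).
Decompose pair/2: T1 =?= tup3(string, pair(string, string), char),  R =?= tup3(char, arrow(pair(char, char), pair(T1, string)), nat).
Bind T1 := tup3(string, pair(string, string), char); substituting into the remaining equation gives: R =?= tup3(char, arrow(pair(char, char), pair(tup3(string, pair(string, string), char), string)), nat). Substituting into the earlier binding gives T3 := arrow(pair(char, char), pair(tup3(string, pair(string, string), char), string)).
Bind R := tup3(char, arrow(pair(char, char), pair(tup3(string, pair(string, string), char), string)), nat). Substituting into the earlier binding gives C := tup3(char, arrow(pair(char, char), pair(tup3(string, pair(string, string), char), string)), nat).
MGU = { S -> pair(string, string), C -> tup3(char, arrow(pair(char, char), pair(tup3(string, pair(string, string), char), string)), nat), T3 -> arrow(pair(char, char), pair(tup3(string, pair(string, string), char), string)), T1 -> tup3(string, pair(string, string), char), R -> tup3(char, arrow(pair(char, char), pair(tup3(string, pair(string, string), char), string)), nat) }, so C -> tup3(char, arrow(pair(char, char), pair(tup3(string, pair(string, string), char), string)), nat).

tup3(char, arrow(pair(char, char), pair(tup3(string, pair(string, string), char), string)), nat)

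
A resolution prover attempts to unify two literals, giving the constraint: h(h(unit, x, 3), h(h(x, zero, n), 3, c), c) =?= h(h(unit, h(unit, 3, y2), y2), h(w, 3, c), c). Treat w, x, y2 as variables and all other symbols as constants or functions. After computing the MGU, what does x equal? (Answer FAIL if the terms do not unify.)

Decompose h/3: h(unit, x, 3) =?= h(unit, h(unit, 3, y2), y2),  h(h(x, zero, n), 3, c) =?= h(w, 3, c),  c =?= c.
Decompose h/3: unit =?= unit,  x =?= h(unit, 3, y2),  3 =?= y2.
Delete trivial equation unit =?= unit.
Bind x := h(unit, 3, y2); substituting into the one remaining equation that mentions x gives: h(h(h(unit, 3, y2), zero, n), 3, c) =?= h(w, 3, c).
Bind y2 := 3; substituting into the one remaining equation that mentions y2 gives: h(h(h(unit, 3, 3), zero, n), 3, c) =?= h(w, 3, c). Substituting into the earlier binding gives x := h(unit, 3, 3).
Decompose h/3: h(h(unit, 3, 3), zero, n) =?= w,  3 =?= 3,  c =?= c.
Bind w := h(h(unit, 3, 3), zero, n); no other remaining equation mentions w.
Delete trivial equation 3 =?= 3.
Delete trivial equation c =?= c.
Delete trivial equation c =?= c.
MGU = { x ↦ h(unit, 3, 3), y2 ↦ 3, w ↦ h(h(unit, 3, 3), zero, n) }, so x ↦ h(unit, 3, 3).

h(unit, 3, 3)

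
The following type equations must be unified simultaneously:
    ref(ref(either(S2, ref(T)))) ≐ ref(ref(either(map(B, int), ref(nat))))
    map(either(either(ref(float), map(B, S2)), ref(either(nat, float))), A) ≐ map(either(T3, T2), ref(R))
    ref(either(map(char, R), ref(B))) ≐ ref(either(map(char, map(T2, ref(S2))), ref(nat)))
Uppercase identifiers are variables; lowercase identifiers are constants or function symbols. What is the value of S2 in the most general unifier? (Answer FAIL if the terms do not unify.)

Decompose ref/1: ref(either(S2, ref(T))) ≐ ref(either(map(B, int), ref(nat))).
Decompose ref/1: either(S2, ref(T)) ≐ either(map(B, int), ref(nat)).
Decompose either/2: S2 ≐ map(B, int),  ref(T) ≐ ref(nat).
Bind S2 := map(B, int); substituting into the 2 remaining equations that mention S2 gives: map(either(either(ref(float), map(B, map(B, int))), ref(either(nat, float))), A) ≐ map(either(T3, T2), ref(R)),  ref(either(map(char, R), ref(B))) ≐ ref(either(map(char, map(T2, ref(map(B, int)))), ref(nat))).
Decompose ref/1: T ≐ nat.
Bind T := nat; no other remaining equation mentions T.
Decompose map/2: either(either(ref(float), map(B, map(B, int))), ref(either(nat, float))) ≐ either(T3, T2),  A ≐ ref(R).
Decompose either/2: either(ref(float), map(B, map(B, int))) ≐ T3,  ref(either(nat, float)) ≐ T2.
Bind T3 := either(ref(float), map(B, map(B, int))); no other remaining equation mentions T3.
Bind T2 := ref(either(nat, float)); substituting into the one remaining equation that mentions T2 gives: ref(either(map(char, R), ref(B))) ≐ ref(either(map(char, map(ref(either(nat, float)), ref(map(B, int)))), ref(nat))).
Bind A := ref(R); no other remaining equation mentions A.
Decompose ref/1: either(map(char, R), ref(B)) ≐ either(map(char, map(ref(either(nat, float)), ref(map(B, int)))), ref(nat)).
Decompose either/2: map(char, R) ≐ map(char, map(ref(either(nat, float)), ref(map(B, int)))),  ref(B) ≐ ref(nat).
Decompose map/2: char ≐ char,  R ≐ map(ref(either(nat, float)), ref(map(B, int))).
Delete trivial equation char ≐ char.
Bind R := map(ref(either(nat, float)), ref(map(B, int))); no other remaining equation mentions R. Substituting into the earlier binding gives A := ref(map(ref(either(nat, float)), ref(map(B, int)))).
Decompose ref/1: B ≐ nat.
Bind B := nat. Substituting into the earlier bindings gives S2 := map(nat, int), T3 := either(ref(float), map(nat, map(nat, int))), A := ref(map(ref(either(nat, float)), ref(map(nat, int)))), R := map(ref(either(nat, float)), ref(map(nat, int))).
MGU = { S2 -> map(nat, int), T -> nat, T3 -> either(ref(float), map(nat, map(nat, int))), T2 -> ref(either(nat, float)), A -> ref(map(ref(either(nat, float)), ref(map(nat, int)))), R -> map(ref(either(nat, float)), ref(map(nat, int))), B -> nat }, so S2 -> map(nat, int).

map(nat, int)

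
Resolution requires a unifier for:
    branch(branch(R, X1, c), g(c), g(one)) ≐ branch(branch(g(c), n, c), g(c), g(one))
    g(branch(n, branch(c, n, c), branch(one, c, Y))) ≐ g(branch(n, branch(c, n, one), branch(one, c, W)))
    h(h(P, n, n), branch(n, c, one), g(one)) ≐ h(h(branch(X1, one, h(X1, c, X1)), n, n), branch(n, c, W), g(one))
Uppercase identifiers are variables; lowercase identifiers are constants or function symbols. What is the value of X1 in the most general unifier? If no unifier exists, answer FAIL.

Decompose branch/3: branch(R, X1, c) ≐ branch(g(c), n, c),  g(c) ≐ g(c),  g(one) ≐ g(one).
Decompose branch/3: R ≐ g(c),  X1 ≐ n,  c ≐ c.
Bind R := g(c); no other remaining equation mentions R.
Bind X1 := n; substituting into the one remaining equation that mentions X1 gives: h(h(P, n, n), branch(n, c, one), g(one)) ≐ h(h(branch(n, one, h(n, c, n)), n, n), branch(n, c, W), g(one)).
Delete trivial equation c ≐ c.
Delete trivial equation g(c) ≐ g(c).
Delete trivial equation g(one) ≐ g(one).
Decompose g/1: branch(n, branch(c, n, c), branch(one, c, Y)) ≐ branch(n, branch(c, n, one), branch(one, c, W)).
Decompose branch/3: n ≐ n,  branch(c, n, c) ≐ branch(c, n, one),  branch(one, c, Y) ≐ branch(one, c, W).
Delete trivial equation n ≐ n.
Decompose branch/3: c ≐ c,  n ≐ n,  c ≐ one.
Delete trivial equation c ≐ c.
Delete trivial equation n ≐ n.
Clash: constants c and one differ; no unifier exists.

FAIL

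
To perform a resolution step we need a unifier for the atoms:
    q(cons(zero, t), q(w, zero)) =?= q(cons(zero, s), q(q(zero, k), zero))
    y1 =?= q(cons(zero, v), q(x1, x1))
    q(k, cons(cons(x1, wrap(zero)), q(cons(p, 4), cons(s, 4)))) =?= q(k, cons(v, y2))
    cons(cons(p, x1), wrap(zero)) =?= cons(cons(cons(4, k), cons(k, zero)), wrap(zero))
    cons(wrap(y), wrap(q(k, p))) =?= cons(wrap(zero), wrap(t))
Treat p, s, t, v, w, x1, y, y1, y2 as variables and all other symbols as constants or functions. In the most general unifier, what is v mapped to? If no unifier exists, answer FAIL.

cons(cons(k, zero), wrap(zero))

Decompose q/2: cons(zero, t) =?= cons(zero, s),  q(w, zero) =?= q(q(zero, k), zero).
Decompose cons/2: zero =?= zero,  t =?= s.
Delete trivial equation zero =?= zero.
Bind t := s; substituting into the one remaining equation that mentions t gives: cons(wrap(y), wrap(q(k, p))) =?= cons(wrap(zero), wrap(s)).
Decompose q/2: w =?= q(zero, k),  zero =?= zero.
Bind w := q(zero, k); no other remaining equation mentions w.
Delete trivial equation zero =?= zero.
Bind y1 := q(cons(zero, v), q(x1, x1)); no other remaining equation mentions y1.
Decompose q/2: k =?= k,  cons(cons(x1, wrap(zero)), q(cons(p, 4), cons(s, 4))) =?= cons(v, y2).
Delete trivial equation k =?= k.
Decompose cons/2: cons(x1, wrap(zero)) =?= v,  q(cons(p, 4), cons(s, 4)) =?= y2.
Bind v := cons(x1, wrap(zero)); no other remaining equation mentions v. Substituting into the earlier binding gives y1 := q(cons(zero, cons(x1, wrap(zero))), q(x1, x1)).
Bind y2 := q(cons(p, 4), cons(s, 4)); no other remaining equation mentions y2.
Decompose cons/2: cons(p, x1) =?= cons(cons(4, k), cons(k, zero)),  wrap(zero) =?= wrap(zero).
Decompose cons/2: p =?= cons(4, k),  x1 =?= cons(k, zero).
Bind p := cons(4, k); substituting into the one remaining equation that mentions p gives: cons(wrap(y), wrap(q(k, cons(4, k)))) =?= cons(wrap(zero), wrap(s)). Substituting into the earlier binding gives y2 := q(cons(cons(4, k), 4), cons(s, 4)).
Bind x1 := cons(k, zero); no other remaining equation mentions x1. Substituting into the earlier bindings gives y1 := q(cons(zero, cons(cons(k, zero), wrap(zero))), q(cons(k, zero), cons(k, zero))), v := cons(cons(k, zero), wrap(zero)).
Delete trivial equation wrap(zero) =?= wrap(zero).
Decompose cons/2: wrap(y) =?= wrap(zero),  wrap(q(k, cons(4, k))) =?= wrap(s).
Decompose wrap/1: y =?= zero.
Bind y := zero; no other remaining equation mentions y.
Decompose wrap/1: q(k, cons(4, k)) =?= s.
Bind s := q(k, cons(4, k)). Substituting into the earlier bindings gives t := q(k, cons(4, k)), y2 := q(cons(cons(4, k), 4), cons(q(k, cons(4, k)), 4)).
MGU = { t ↦ q(k, cons(4, k)), w ↦ q(zero, k), y1 ↦ q(cons(zero, cons(cons(k, zero), wrap(zero))), q(cons(k, zero), cons(k, zero))), v ↦ cons(cons(k, zero), wrap(zero)), y2 ↦ q(cons(cons(4, k), 4), cons(q(k, cons(4, k)), 4)), p ↦ cons(4, k), x1 ↦ cons(k, zero), y ↦ zero, s ↦ q(k, cons(4, k)) }, so v ↦ cons(cons(k, zero), wrap(zero)).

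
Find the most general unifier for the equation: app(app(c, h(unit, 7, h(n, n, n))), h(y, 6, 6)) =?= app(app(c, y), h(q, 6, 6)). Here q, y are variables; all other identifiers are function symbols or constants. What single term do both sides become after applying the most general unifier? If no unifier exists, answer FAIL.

app(app(c, h(unit, 7, h(n, n, n))), h(h(unit, 7, h(n, n, n)), 6, 6))

Decompose app/2: app(c, h(unit, 7, h(n, n, n))) =?= app(c, y),  h(y, 6, 6) =?= h(q, 6, 6).
Decompose app/2: c =?= c,  h(unit, 7, h(n, n, n)) =?= y.
Delete trivial equation c =?= c.
Bind y := h(unit, 7, h(n, n, n)); substituting into the remaining equation gives: h(h(unit, 7, h(n, n, n)), 6, 6) =?= h(q, 6, 6).
Decompose h/3: h(unit, 7, h(n, n, n)) =?= q,  6 =?= 6,  6 =?= 6.
Bind q := h(unit, 7, h(n, n, n)); no other remaining equation mentions q.
Delete trivial equation 6 =?= 6.
Delete trivial equation 6 =?= 6.
Applying the MGU to either side gives app(app(c, h(unit, 7, h(n, n, n))), h(h(unit, 7, h(n, n, n)), 6, 6)).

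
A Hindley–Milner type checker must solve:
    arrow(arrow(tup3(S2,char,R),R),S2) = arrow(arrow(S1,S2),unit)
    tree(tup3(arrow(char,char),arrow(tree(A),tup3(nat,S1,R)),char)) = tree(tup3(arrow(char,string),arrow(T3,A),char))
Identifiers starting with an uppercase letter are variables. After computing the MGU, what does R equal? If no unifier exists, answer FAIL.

Decompose arrow/2: arrow(tup3(S2,char,R),R) = arrow(S1,S2),  S2 = unit.
Decompose arrow/2: tup3(S2,char,R) = S1,  R = S2.
Bind S1 := tup3(S2,char,R); substituting into the one remaining equation that mentions S1 gives: tree(tup3(arrow(char,char),arrow(tree(A),tup3(nat,tup3(S2,char,R),R)),char)) = tree(tup3(arrow(char,string),arrow(T3,A),char)).
Bind R := S2; substituting into the one remaining equation that mentions R gives: tree(tup3(arrow(char,char),arrow(tree(A),tup3(nat,tup3(S2,char,S2),S2)),char)) = tree(tup3(arrow(char,string),arrow(T3,A),char)). Substituting into the earlier binding gives S1 := tup3(S2,char,S2).
Bind S2 := unit; substituting into the remaining equation gives: tree(tup3(arrow(char,char),arrow(tree(A),tup3(nat,tup3(unit,char,unit),unit)),char)) = tree(tup3(arrow(char,string),arrow(T3,A),char)). Substituting into the earlier bindings gives S1 := tup3(unit,char,unit), R := unit.
Decompose tree/1: tup3(arrow(char,char),arrow(tree(A),tup3(nat,tup3(unit,char,unit),unit)),char) = tup3(arrow(char,string),arrow(T3,A),char).
Decompose tup3/3: arrow(char,char) = arrow(char,string),  arrow(tree(A),tup3(nat,tup3(unit,char,unit),unit)) = arrow(T3,A),  char = char.
Decompose arrow/2: char = char,  char = string.
Delete trivial equation char = char.
Clash: constants char and string differ; no unifier exists.

FAIL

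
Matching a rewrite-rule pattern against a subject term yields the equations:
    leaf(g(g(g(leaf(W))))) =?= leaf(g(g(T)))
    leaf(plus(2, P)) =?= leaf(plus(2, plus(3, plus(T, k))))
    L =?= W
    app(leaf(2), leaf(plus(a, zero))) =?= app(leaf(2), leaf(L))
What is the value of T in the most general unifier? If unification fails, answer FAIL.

g(leaf(plus(a, zero)))

Decompose leaf/1: g(g(g(leaf(W)))) =?= g(g(T)).
Decompose g/1: g(g(leaf(W))) =?= g(T).
Decompose g/1: g(leaf(W)) =?= T.
Bind T := g(leaf(W)); substituting into the one remaining equation that mentions T gives: leaf(plus(2, P)) =?= leaf(plus(2, plus(3, plus(g(leaf(W)), k)))).
Decompose leaf/1: plus(2, P) =?= plus(2, plus(3, plus(g(leaf(W)), k))).
Decompose plus/2: 2 =?= 2,  P =?= plus(3, plus(g(leaf(W)), k)).
Delete trivial equation 2 =?= 2.
Bind P := plus(3, plus(g(leaf(W)), k)); no other remaining equation mentions P.
Bind L := W; substituting into the remaining equation gives: app(leaf(2), leaf(plus(a, zero))) =?= app(leaf(2), leaf(W)).
Decompose app/2: leaf(2) =?= leaf(2),  leaf(plus(a, zero)) =?= leaf(W).
Delete trivial equation leaf(2) =?= leaf(2).
Decompose leaf/1: plus(a, zero) =?= W.
Bind W := plus(a, zero). Substituting into the earlier bindings gives T := g(leaf(plus(a, zero))), P := plus(3, plus(g(leaf(plus(a, zero))), k)), L := plus(a, zero).
MGU = { T := g(leaf(plus(a, zero))), P := plus(3, plus(g(leaf(plus(a, zero))), k)), L := plus(a, zero), W := plus(a, zero) }, so T := g(leaf(plus(a, zero))).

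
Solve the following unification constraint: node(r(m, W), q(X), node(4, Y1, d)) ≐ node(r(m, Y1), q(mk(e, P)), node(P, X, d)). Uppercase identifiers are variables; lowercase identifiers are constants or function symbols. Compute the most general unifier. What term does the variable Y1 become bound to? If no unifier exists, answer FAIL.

Decompose node/3: r(m, W) ≐ r(m, Y1),  q(X) ≐ q(mk(e, P)),  node(4, Y1, d) ≐ node(P, X, d).
Decompose r/2: m ≐ m,  W ≐ Y1.
Delete trivial equation m ≐ m.
Bind W := Y1; no other remaining equation mentions W.
Decompose q/1: X ≐ mk(e, P).
Bind X := mk(e, P); substituting into the remaining equation gives: node(4, Y1, d) ≐ node(P, mk(e, P), d).
Decompose node/3: 4 ≐ P,  Y1 ≐ mk(e, P),  d ≐ d.
Bind P := 4; substituting into the one remaining equation that mentions P gives: Y1 ≐ mk(e, 4). Substituting into the earlier binding gives X := mk(e, 4).
Bind Y1 := mk(e, 4); no other remaining equation mentions Y1. Substituting into the earlier binding gives W := mk(e, 4).
Delete trivial equation d ≐ d.
MGU = { W ↦ mk(e, 4), X ↦ mk(e, 4), P ↦ 4, Y1 ↦ mk(e, 4) }, so Y1 ↦ mk(e, 4).

mk(e, 4)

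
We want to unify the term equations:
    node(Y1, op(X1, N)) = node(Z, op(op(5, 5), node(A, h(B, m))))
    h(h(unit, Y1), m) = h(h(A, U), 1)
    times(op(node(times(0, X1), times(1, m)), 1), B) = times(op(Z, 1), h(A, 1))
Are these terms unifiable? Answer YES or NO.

NO

Decompose node/2: Y1 = Z,  op(X1, N) = op(op(5, 5), node(A, h(B, m))).
Bind Y1 := Z; substituting into the one remaining equation that mentions Y1 gives: h(h(unit, Z), m) = h(h(A, U), 1).
Decompose op/2: X1 = op(5, 5),  N = node(A, h(B, m)).
Bind X1 := op(5, 5); substituting into the one remaining equation that mentions X1 gives: times(op(node(times(0, op(5, 5)), times(1, m)), 1), B) = times(op(Z, 1), h(A, 1)).
Bind N := node(A, h(B, m)); no other remaining equation mentions N.
Decompose h/2: h(unit, Z) = h(A, U),  m = 1.
Decompose h/2: unit = A,  Z = U.
Bind A := unit; substituting into the one remaining equation that mentions A gives: times(op(node(times(0, op(5, 5)), times(1, m)), 1), B) = times(op(Z, 1), h(unit, 1)). Substituting into the earlier binding gives N := node(unit, h(B, m)).
Bind Z := U; substituting into the one remaining equation that mentions Z gives: times(op(node(times(0, op(5, 5)), times(1, m)), 1), B) = times(op(U, 1), h(unit, 1)). Substituting into the earlier binding gives Y1 := U.
Clash: constants m and 1 differ; no unifier exists.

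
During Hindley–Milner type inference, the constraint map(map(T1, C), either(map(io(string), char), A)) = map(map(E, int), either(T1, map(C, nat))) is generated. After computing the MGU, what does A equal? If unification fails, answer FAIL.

Decompose map/2: map(T1, C) = map(E, int),  either(map(io(string), char), A) = either(T1, map(C, nat)).
Decompose map/2: T1 = E,  C = int.
Bind T1 := E; substituting into the one remaining equation that mentions T1 gives: either(map(io(string), char), A) = either(E, map(C, nat)).
Bind C := int; substituting into the remaining equation gives: either(map(io(string), char), A) = either(E, map(int, nat)).
Decompose either/2: map(io(string), char) = E,  A = map(int, nat).
Bind E := map(io(string), char); no other remaining equation mentions E. Substituting into the earlier binding gives T1 := map(io(string), char).
Bind A := map(int, nat).
MGU = { T1 := map(io(string), char), C := int, E := map(io(string), char), A := map(int, nat) }, so A := map(int, nat).

map(int, nat)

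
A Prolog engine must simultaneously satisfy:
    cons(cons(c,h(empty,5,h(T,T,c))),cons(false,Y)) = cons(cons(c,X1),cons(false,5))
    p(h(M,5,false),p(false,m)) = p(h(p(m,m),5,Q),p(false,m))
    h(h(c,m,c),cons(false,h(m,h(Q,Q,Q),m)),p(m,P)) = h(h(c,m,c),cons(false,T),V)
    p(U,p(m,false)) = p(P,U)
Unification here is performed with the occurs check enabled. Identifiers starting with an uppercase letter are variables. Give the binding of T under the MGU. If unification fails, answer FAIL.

Decompose cons/2: cons(c,h(empty,5,h(T,T,c))) = cons(c,X1),  cons(false,Y) = cons(false,5).
Decompose cons/2: c = c,  h(empty,5,h(T,T,c)) = X1.
Delete trivial equation c = c.
Bind X1 := h(empty,5,h(T,T,c)); no other remaining equation mentions X1.
Decompose cons/2: false = false,  Y = 5.
Delete trivial equation false = false.
Bind Y := 5; no other remaining equation mentions Y.
Decompose p/2: h(M,5,false) = h(p(m,m),5,Q),  p(false,m) = p(false,m).
Decompose h/3: M = p(m,m),  5 = 5,  false = Q.
Bind M := p(m,m); no other remaining equation mentions M.
Delete trivial equation 5 = 5.
Bind Q := false; substituting into the one remaining equation that mentions Q gives: h(h(c,m,c),cons(false,h(m,h(false,false,false),m)),p(m,P)) = h(h(c,m,c),cons(false,T),V).
Delete trivial equation p(false,m) = p(false,m).
Decompose h/3: h(c,m,c) = h(c,m,c),  cons(false,h(m,h(false,false,false),m)) = cons(false,T),  p(m,P) = V.
Delete trivial equation h(c,m,c) = h(c,m,c).
Decompose cons/2: false = false,  h(m,h(false,false,false),m) = T.
Delete trivial equation false = false.
Bind T := h(m,h(false,false,false),m); no other remaining equation mentions T. Substituting into the earlier binding gives X1 := h(empty,5,h(h(m,h(false,false,false),m),h(m,h(false,false,false),m),c)).
Bind V := p(m,P); no other remaining equation mentions V.
Decompose p/2: U = P,  p(m,false) = U.
Bind U := P; substituting into the remaining equation gives: p(m,false) = P.
Bind P := p(m,false). Substituting into the earlier bindings gives V := p(m,p(m,false)), U := p(m,false).
MGU = { X1 = h(empty,5,h(h(m,h(false,false,false),m),h(m,h(false,false,false),m),c)), Y = 5, M = p(m,m), Q = false, T = h(m,h(false,false,false),m), V = p(m,p(m,false)), U = p(m,false), P = p(m,false) }, so T = h(m,h(false,false,false),m).

h(m,h(false,false,false),m)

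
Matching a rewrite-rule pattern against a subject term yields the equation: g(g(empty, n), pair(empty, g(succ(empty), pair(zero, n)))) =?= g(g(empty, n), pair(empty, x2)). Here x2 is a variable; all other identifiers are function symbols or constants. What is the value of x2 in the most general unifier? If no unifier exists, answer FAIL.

g(succ(empty), pair(zero, n))

Decompose g/2: g(empty, n) =?= g(empty, n),  pair(empty, g(succ(empty), pair(zero, n))) =?= pair(empty, x2).
Delete trivial equation g(empty, n) =?= g(empty, n).
Decompose pair/2: empty =?= empty,  g(succ(empty), pair(zero, n)) =?= x2.
Delete trivial equation empty =?= empty.
Bind x2 := g(succ(empty), pair(zero, n)).
MGU = { x2 := g(succ(empty), pair(zero, n)) }, so x2 := g(succ(empty), pair(zero, n)).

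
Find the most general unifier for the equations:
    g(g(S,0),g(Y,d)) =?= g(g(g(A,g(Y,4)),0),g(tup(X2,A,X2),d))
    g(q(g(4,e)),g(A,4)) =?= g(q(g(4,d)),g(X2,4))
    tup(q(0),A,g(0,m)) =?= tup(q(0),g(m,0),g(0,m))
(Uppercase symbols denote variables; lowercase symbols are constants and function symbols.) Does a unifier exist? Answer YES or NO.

Decompose g/2: g(S,0) =?= g(g(A,g(Y,4)),0),  g(Y,d) =?= g(tup(X2,A,X2),d).
Decompose g/2: S =?= g(A,g(Y,4)),  0 =?= 0.
Bind S := g(A,g(Y,4)); no other remaining equation mentions S.
Delete trivial equation 0 =?= 0.
Decompose g/2: Y =?= tup(X2,A,X2),  d =?= d.
Bind Y := tup(X2,A,X2); no other remaining equation mentions Y. Substituting into the earlier binding gives S := g(A,g(tup(X2,A,X2),4)).
Delete trivial equation d =?= d.
Decompose g/2: q(g(4,e)) =?= q(g(4,d)),  g(A,4) =?= g(X2,4).
Decompose q/1: g(4,e) =?= g(4,d).
Decompose g/2: 4 =?= 4,  e =?= d.
Delete trivial equation 4 =?= 4.
Clash: constants e and d differ; no unifier exists.

NO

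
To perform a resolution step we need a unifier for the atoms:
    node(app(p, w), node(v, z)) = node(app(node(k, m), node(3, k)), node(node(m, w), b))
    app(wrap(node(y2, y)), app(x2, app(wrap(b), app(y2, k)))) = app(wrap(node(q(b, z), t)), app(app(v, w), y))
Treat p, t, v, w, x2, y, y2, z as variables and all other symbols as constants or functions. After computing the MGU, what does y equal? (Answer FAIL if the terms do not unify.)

app(wrap(b), app(q(b, b), k))

Decompose node/2: app(p, w) = app(node(k, m), node(3, k)),  node(v, z) = node(node(m, w), b).
Decompose app/2: p = node(k, m),  w = node(3, k).
Bind p := node(k, m); no other remaining equation mentions p.
Bind w := node(3, k); substituting into the remaining equations gives: node(v, z) = node(node(m, node(3, k)), b),  app(wrap(node(y2, y)), app(x2, app(wrap(b), app(y2, k)))) = app(wrap(node(q(b, z), t)), app(app(v, node(3, k)), y)).
Decompose node/2: v = node(m, node(3, k)),  z = b.
Bind v := node(m, node(3, k)); substituting into the one remaining equation that mentions v gives: app(wrap(node(y2, y)), app(x2, app(wrap(b), app(y2, k)))) = app(wrap(node(q(b, z), t)), app(app(node(m, node(3, k)), node(3, k)), y)).
Bind z := b; substituting into the remaining equation gives: app(wrap(node(y2, y)), app(x2, app(wrap(b), app(y2, k)))) = app(wrap(node(q(b, b), t)), app(app(node(m, node(3, k)), node(3, k)), y)).
Decompose app/2: wrap(node(y2, y)) = wrap(node(q(b, b), t)),  app(x2, app(wrap(b), app(y2, k))) = app(app(node(m, node(3, k)), node(3, k)), y).
Decompose wrap/1: node(y2, y) = node(q(b, b), t).
Decompose node/2: y2 = q(b, b),  y = t.
Bind y2 := q(b, b); substituting into the one remaining equation that mentions y2 gives: app(x2, app(wrap(b), app(q(b, b), k))) = app(app(node(m, node(3, k)), node(3, k)), y).
Bind y := t; substituting into the remaining equation gives: app(x2, app(wrap(b), app(q(b, b), k))) = app(app(node(m, node(3, k)), node(3, k)), t).
Decompose app/2: x2 = app(node(m, node(3, k)), node(3, k)),  app(wrap(b), app(q(b, b), k)) = t.
Bind x2 := app(node(m, node(3, k)), node(3, k)); no other remaining equation mentions x2.
Bind t := app(wrap(b), app(q(b, b), k)). Substituting into the earlier binding gives y := app(wrap(b), app(q(b, b), k)).
MGU = { p := node(k, m), w := node(3, k), v := node(m, node(3, k)), z := b, y2 := q(b, b), y := app(wrap(b), app(q(b, b), k)), x2 := app(node(m, node(3, k)), node(3, k)), t := app(wrap(b), app(q(b, b), k)) }, so y := app(wrap(b), app(q(b, b), k)).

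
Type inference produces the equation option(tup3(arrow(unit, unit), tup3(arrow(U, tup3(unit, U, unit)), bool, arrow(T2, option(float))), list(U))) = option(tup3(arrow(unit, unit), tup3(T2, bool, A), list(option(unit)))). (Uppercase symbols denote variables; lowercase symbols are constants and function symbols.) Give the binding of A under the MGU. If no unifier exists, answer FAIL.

Decompose option/1: tup3(arrow(unit, unit), tup3(arrow(U, tup3(unit, U, unit)), bool, arrow(T2, option(float))), list(U)) = tup3(arrow(unit, unit), tup3(T2, bool, A), list(option(unit))).
Decompose tup3/3: arrow(unit, unit) = arrow(unit, unit),  tup3(arrow(U, tup3(unit, U, unit)), bool, arrow(T2, option(float))) = tup3(T2, bool, A),  list(U) = list(option(unit)).
Delete trivial equation arrow(unit, unit) = arrow(unit, unit).
Decompose tup3/3: arrow(U, tup3(unit, U, unit)) = T2,  bool = bool,  arrow(T2, option(float)) = A.
Bind T2 := arrow(U, tup3(unit, U, unit)); substituting into the one remaining equation that mentions T2 gives: arrow(arrow(U, tup3(unit, U, unit)), option(float)) = A.
Delete trivial equation bool = bool.
Bind A := arrow(arrow(U, tup3(unit, U, unit)), option(float)); no other remaining equation mentions A.
Decompose list/1: U = option(unit).
Bind U := option(unit). Substituting into the earlier bindings gives T2 := arrow(option(unit), tup3(unit, option(unit), unit)), A := arrow(arrow(option(unit), tup3(unit, option(unit), unit)), option(float)).
MGU = { T2 := arrow(option(unit), tup3(unit, option(unit), unit)), A := arrow(arrow(option(unit), tup3(unit, option(unit), unit)), option(float)), U := option(unit) }, so A := arrow(arrow(option(unit), tup3(unit, option(unit), unit)), option(float)).

arrow(arrow(option(unit), tup3(unit, option(unit), unit)), option(float))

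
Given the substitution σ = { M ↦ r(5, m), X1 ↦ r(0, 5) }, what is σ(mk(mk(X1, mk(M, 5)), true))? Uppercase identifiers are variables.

mk(mk(r(0, 5), mk(r(5, m), 5)), true)

Replace each occurrence of M with r(5, m).
Replace each occurrence of X1 with r(0, 5).
Result: mk(mk(r(0, 5), mk(r(5, m), 5)), true).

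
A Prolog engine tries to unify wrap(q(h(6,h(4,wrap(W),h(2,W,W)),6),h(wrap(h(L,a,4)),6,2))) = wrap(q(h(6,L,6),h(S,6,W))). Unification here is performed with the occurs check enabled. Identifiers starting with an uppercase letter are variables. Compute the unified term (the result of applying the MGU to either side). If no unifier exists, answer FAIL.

wrap(q(h(6,h(4,wrap(2),h(2,2,2)),6),h(wrap(h(h(4,wrap(2),h(2,2,2)),a,4)),6,2)))

Decompose wrap/1: q(h(6,h(4,wrap(W),h(2,W,W)),6),h(wrap(h(L,a,4)),6,2)) = q(h(6,L,6),h(S,6,W)).
Decompose q/2: h(6,h(4,wrap(W),h(2,W,W)),6) = h(6,L,6),  h(wrap(h(L,a,4)),6,2) = h(S,6,W).
Decompose h/3: 6 = 6,  h(4,wrap(W),h(2,W,W)) = L,  6 = 6.
Delete trivial equation 6 = 6.
Bind L := h(4,wrap(W),h(2,W,W)); substituting into the one remaining equation that mentions L gives: h(wrap(h(h(4,wrap(W),h(2,W,W)),a,4)),6,2) = h(S,6,W).
Delete trivial equation 6 = 6.
Decompose h/3: wrap(h(h(4,wrap(W),h(2,W,W)),a,4)) = S,  6 = 6,  2 = W.
Bind S := wrap(h(h(4,wrap(W),h(2,W,W)),a,4)); no other remaining equation mentions S.
Delete trivial equation 6 = 6.
Bind W := 2. Substituting into the earlier bindings gives L := h(4,wrap(2),h(2,2,2)), S := wrap(h(h(4,wrap(2),h(2,2,2)),a,4)).
Applying the MGU to either side gives wrap(q(h(6,h(4,wrap(2),h(2,2,2)),6),h(wrap(h(h(4,wrap(2),h(2,2,2)),a,4)),6,2))).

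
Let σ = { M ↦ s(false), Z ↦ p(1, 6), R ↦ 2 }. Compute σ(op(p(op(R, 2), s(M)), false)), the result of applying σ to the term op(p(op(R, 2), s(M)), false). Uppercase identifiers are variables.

op(p(op(2, 2), s(s(false))), false)

Replace each occurrence of M with s(false).
Replace each occurrence of R with 2.
Result: op(p(op(2, 2), s(s(false))), false).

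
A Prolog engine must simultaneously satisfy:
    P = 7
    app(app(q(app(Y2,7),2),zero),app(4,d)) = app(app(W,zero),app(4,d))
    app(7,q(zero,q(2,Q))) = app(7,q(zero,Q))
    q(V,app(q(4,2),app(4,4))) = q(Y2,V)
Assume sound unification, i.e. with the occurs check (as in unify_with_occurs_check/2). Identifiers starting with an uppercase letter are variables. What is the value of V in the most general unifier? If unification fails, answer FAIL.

FAIL

Bind P := 7; no other remaining equation mentions P.
Decompose app/2: app(q(app(Y2,7),2),zero) = app(W,zero),  app(4,d) = app(4,d).
Decompose app/2: q(app(Y2,7),2) = W,  zero = zero.
Bind W := q(app(Y2,7),2); no other remaining equation mentions W.
Delete trivial equation zero = zero.
Delete trivial equation app(4,d) = app(4,d).
Decompose app/2: 7 = 7,  q(zero,q(2,Q)) = q(zero,Q).
Delete trivial equation 7 = 7.
Decompose q/2: zero = zero,  q(2,Q) = Q.
Delete trivial equation zero = zero.
Occurs check fails: Q occurs in q(2,Q); the equation Q = q(2,Q) has no finite solution.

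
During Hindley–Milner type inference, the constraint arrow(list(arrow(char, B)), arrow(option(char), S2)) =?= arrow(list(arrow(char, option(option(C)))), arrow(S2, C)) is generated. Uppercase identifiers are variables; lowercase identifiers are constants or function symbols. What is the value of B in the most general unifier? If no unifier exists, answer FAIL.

option(option(option(char)))

Decompose arrow/2: list(arrow(char, B)) =?= list(arrow(char, option(option(C)))),  arrow(option(char), S2) =?= arrow(S2, C).
Decompose list/1: arrow(char, B) =?= arrow(char, option(option(C))).
Decompose arrow/2: char =?= char,  B =?= option(option(C)).
Delete trivial equation char =?= char.
Bind B := option(option(C)); no other remaining equation mentions B.
Decompose arrow/2: option(char) =?= S2,  S2 =?= C.
Bind S2 := option(char); substituting into the remaining equation gives: option(char) =?= C.
Bind C := option(char). Substituting into the earlier binding gives B := option(option(option(char))).
MGU = { B ↦ option(option(option(char))), S2 ↦ option(char), C ↦ option(char) }, so B ↦ option(option(option(char))).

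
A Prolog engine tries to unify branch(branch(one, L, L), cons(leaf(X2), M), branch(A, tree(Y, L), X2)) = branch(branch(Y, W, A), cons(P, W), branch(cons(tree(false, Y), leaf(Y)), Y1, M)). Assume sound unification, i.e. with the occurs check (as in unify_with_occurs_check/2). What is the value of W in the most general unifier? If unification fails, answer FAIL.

Decompose branch/3: branch(one, L, L) = branch(Y, W, A),  cons(leaf(X2), M) = cons(P, W),  branch(A, tree(Y, L), X2) = branch(cons(tree(false, Y), leaf(Y)), Y1, M).
Decompose branch/3: one = Y,  L = W,  L = A.
Bind Y := one; substituting into the one remaining equation that mentions Y gives: branch(A, tree(one, L), X2) = branch(cons(tree(false, one), leaf(one)), Y1, M).
Bind L := W; substituting into the 2 remaining equations that mention L gives: W = A,  branch(A, tree(one, W), X2) = branch(cons(tree(false, one), leaf(one)), Y1, M).
Bind W := A; substituting into the remaining equations gives: cons(leaf(X2), M) = cons(P, A),  branch(A, tree(one, A), X2) = branch(cons(tree(false, one), leaf(one)), Y1, M). Substituting into the earlier binding gives L := A.
Decompose cons/2: leaf(X2) = P,  M = A.
Bind P := leaf(X2); no other remaining equation mentions P.
Bind M := A; substituting into the remaining equation gives: branch(A, tree(one, A), X2) = branch(cons(tree(false, one), leaf(one)), Y1, A).
Decompose branch/3: A = cons(tree(false, one), leaf(one)),  tree(one, A) = Y1,  X2 = A.
Bind A := cons(tree(false, one), leaf(one)); substituting into the remaining equations gives: tree(one, cons(tree(false, one), leaf(one))) = Y1,  X2 = cons(tree(false, one), leaf(one)). Substituting into the earlier bindings gives L := cons(tree(false, one), leaf(one)), W := cons(tree(false, one), leaf(one)), M := cons(tree(false, one), leaf(one)).
Bind Y1 := tree(one, cons(tree(false, one), leaf(one))); no other remaining equation mentions Y1.
Bind X2 := cons(tree(false, one), leaf(one)). Substituting into the earlier binding gives P := leaf(cons(tree(false, one), leaf(one))).
MGU = { Y -> one, L -> cons(tree(false, one), leaf(one)), W -> cons(tree(false, one), leaf(one)), P -> leaf(cons(tree(false, one), leaf(one))), M -> cons(tree(false, one), leaf(one)), A -> cons(tree(false, one), leaf(one)), Y1 -> tree(one, cons(tree(false, one), leaf(one))), X2 -> cons(tree(false, one), leaf(one)) }, so W -> cons(tree(false, one), leaf(one)).

cons(tree(false, one), leaf(one))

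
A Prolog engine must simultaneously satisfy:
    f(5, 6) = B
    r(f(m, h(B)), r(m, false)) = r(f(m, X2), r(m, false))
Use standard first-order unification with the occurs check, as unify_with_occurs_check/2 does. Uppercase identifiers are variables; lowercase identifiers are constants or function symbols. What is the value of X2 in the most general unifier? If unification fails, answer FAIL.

h(f(5, 6))

Bind B := f(5, 6); substituting into the remaining equation gives: r(f(m, h(f(5, 6))), r(m, false)) = r(f(m, X2), r(m, false)).
Decompose r/2: f(m, h(f(5, 6))) = f(m, X2),  r(m, false) = r(m, false).
Decompose f/2: m = m,  h(f(5, 6)) = X2.
Delete trivial equation m = m.
Bind X2 := h(f(5, 6)); no other remaining equation mentions X2.
Delete trivial equation r(m, false) = r(m, false).
MGU = { B ↦ f(5, 6), X2 ↦ h(f(5, 6)) }, so X2 ↦ h(f(5, 6)).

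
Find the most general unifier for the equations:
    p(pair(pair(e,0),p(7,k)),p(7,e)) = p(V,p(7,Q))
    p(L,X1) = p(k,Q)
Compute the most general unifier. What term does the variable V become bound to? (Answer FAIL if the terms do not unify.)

pair(pair(e,0),p(7,k))

Decompose p/2: pair(pair(e,0),p(7,k)) = V,  p(7,e) = p(7,Q).
Bind V := pair(pair(e,0),p(7,k)); no other remaining equation mentions V.
Decompose p/2: 7 = 7,  e = Q.
Delete trivial equation 7 = 7.
Bind Q := e; substituting into the remaining equation gives: p(L,X1) = p(k,e).
Decompose p/2: L = k,  X1 = e.
Bind L := k; no other remaining equation mentions L.
Bind X1 := e.
MGU = { V := pair(pair(e,0),p(7,k)), Q := e, L := k, X1 := e }, so V := pair(pair(e,0),p(7,k)).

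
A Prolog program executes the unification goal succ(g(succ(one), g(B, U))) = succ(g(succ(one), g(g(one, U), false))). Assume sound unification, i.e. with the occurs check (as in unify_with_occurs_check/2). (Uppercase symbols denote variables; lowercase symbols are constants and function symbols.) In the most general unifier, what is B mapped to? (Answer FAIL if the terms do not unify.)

Decompose succ/1: g(succ(one), g(B, U)) = g(succ(one), g(g(one, U), false)).
Decompose g/2: succ(one) = succ(one),  g(B, U) = g(g(one, U), false).
Delete trivial equation succ(one) = succ(one).
Decompose g/2: B = g(one, U),  U = false.
Bind B := g(one, U); no other remaining equation mentions B.
Bind U := false. Substituting into the earlier binding gives B := g(one, false).
MGU = { B ↦ g(one, false), U ↦ false }, so B ↦ g(one, false).

g(one, false)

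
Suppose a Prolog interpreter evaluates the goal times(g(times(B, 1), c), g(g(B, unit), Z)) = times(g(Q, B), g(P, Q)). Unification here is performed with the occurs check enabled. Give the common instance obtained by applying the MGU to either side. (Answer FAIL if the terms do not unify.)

times(g(times(c, 1), c), g(g(c, unit), times(c, 1)))

Decompose times/2: g(times(B, 1), c) = g(Q, B),  g(g(B, unit), Z) = g(P, Q).
Decompose g/2: times(B, 1) = Q,  c = B.
Bind Q := times(B, 1); substituting into the one remaining equation that mentions Q gives: g(g(B, unit), Z) = g(P, times(B, 1)).
Bind B := c; substituting into the remaining equation gives: g(g(c, unit), Z) = g(P, times(c, 1)). Substituting into the earlier binding gives Q := times(c, 1).
Decompose g/2: g(c, unit) = P,  Z = times(c, 1).
Bind P := g(c, unit); no other remaining equation mentions P.
Bind Z := times(c, 1).
Applying the MGU to either side gives times(g(times(c, 1), c), g(g(c, unit), times(c, 1))).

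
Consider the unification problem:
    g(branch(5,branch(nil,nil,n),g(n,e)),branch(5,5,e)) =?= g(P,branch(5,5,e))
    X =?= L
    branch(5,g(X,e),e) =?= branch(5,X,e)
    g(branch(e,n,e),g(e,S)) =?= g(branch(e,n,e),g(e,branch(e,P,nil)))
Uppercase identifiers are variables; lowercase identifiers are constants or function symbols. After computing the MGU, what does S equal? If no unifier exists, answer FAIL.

Decompose g/2: branch(5,branch(nil,nil,n),g(n,e)) =?= P,  branch(5,5,e) =?= branch(5,5,e).
Bind P := branch(5,branch(nil,nil,n),g(n,e)); substituting into the one remaining equation that mentions P gives: g(branch(e,n,e),g(e,S)) =?= g(branch(e,n,e),g(e,branch(e,branch(5,branch(nil,nil,n),g(n,e)),nil))).
Delete trivial equation branch(5,5,e) =?= branch(5,5,e).
Bind X := L; substituting into the one remaining equation that mentions X gives: branch(5,g(L,e),e) =?= branch(5,L,e).
Decompose branch/3: 5 =?= 5,  g(L,e) =?= L,  e =?= e.
Delete trivial equation 5 =?= 5.
Occurs check fails: L occurs in g(L,e); the equation L =?= g(L,e) has no finite solution.

FAIL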